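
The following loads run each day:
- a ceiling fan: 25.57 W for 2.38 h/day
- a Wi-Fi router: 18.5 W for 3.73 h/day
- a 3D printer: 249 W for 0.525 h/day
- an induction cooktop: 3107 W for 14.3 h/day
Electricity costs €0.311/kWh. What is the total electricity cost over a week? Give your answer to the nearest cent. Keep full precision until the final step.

€97.29

ceiling fan: 25.57 W × 2.38 h × 7 d = 426 Wh = 0.426 kWh
Wi-Fi router: 18.5 W × 3.73 h × 7 d = 483 Wh = 0.483 kWh
3D printer: 249 W × 0.525 h × 7 d = 915 Wh = 0.9151 kWh
induction cooktop: 3107 W × 14.3 h × 7 d = 311,011 Wh = 311 kWh
Total energy = 0.426 + 0.483 + 0.9151 + 311 = 312.8 kWh
Cost = 312.8 kWh × €0.311 = €97.29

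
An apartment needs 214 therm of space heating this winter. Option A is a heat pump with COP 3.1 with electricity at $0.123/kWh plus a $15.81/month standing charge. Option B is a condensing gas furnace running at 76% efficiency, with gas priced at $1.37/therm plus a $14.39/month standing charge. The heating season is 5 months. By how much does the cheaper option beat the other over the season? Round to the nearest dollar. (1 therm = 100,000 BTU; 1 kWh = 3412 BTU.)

$130

Heat load = 214 therm × 100,000 = 21,400,000 BTU
Gas: input = 21,400,000 / 0.76 = 28,157,895 BTU = 281.6 therm → 281.6 × $1.37 = $385.76; + 5 × $14.39 standing = $457.71
Heat pump: 21,400,000 BTU / 3412 = 6,272 kWh heat; / 3.1 = 2,023 kWh in → × $0.123 = $248.86; + 5 × $15.81 standing = $327.91
Difference = |$457.71 − $327.91| = $129.81 ≈ $130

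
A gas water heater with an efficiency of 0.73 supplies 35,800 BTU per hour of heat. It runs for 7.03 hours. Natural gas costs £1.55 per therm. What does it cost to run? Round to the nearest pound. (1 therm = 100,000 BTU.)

Heat delivered = 35,800 BTU/h × 7.03 h = 251,674 BTU
Gas input = 251,674 / 0.73 = 344,759 BTU
= 344,759 / 100,000 = 3.448 therm
Cost = 3.448 × £1.55/therm = £5.34 ≈ £5

£5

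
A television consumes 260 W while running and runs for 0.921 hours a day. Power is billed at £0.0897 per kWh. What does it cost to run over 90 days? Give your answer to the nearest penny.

Energy = 260 W × 0.921 h/day × 90 days = 21,551 Wh = 21.55 kWh
Cost = 21.55 kWh × £0.0897/kWh = £1.93

£1.93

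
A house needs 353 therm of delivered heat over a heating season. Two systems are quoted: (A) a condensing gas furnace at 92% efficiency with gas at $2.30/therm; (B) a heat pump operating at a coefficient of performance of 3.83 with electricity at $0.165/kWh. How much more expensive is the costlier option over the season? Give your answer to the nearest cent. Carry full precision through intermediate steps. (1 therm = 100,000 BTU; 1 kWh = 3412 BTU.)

$436.79

Heat load = 353 therm × 100,000 = 35,300,000 BTU
Gas: input = 35,300,000 / 0.92 = 38,369,565 BTU = 383.7 therm → 383.7 × $2.30 = $882.50
Heat pump: 35,300,000 BTU / 3412 = 10,350 kWh heat; / 3.83 = 2,701 kWh in → × $0.165 = $445.71
Difference = |$882.50 − $445.71| = $436.79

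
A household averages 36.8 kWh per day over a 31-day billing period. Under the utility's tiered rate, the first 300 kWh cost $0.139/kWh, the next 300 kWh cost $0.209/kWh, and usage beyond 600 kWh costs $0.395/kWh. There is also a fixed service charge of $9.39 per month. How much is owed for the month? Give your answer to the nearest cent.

Usage = 36.8 kWh/day × 31 days = 1140.8 kWh
First 300 kWh × $0.139 = $41.70
Next 300 kWh × $0.209 = $62.70
Remaining 540.8 kWh × $0.395 = $213.62
Energy charge = $318.02; + service $9.39 = $327.41

$327.41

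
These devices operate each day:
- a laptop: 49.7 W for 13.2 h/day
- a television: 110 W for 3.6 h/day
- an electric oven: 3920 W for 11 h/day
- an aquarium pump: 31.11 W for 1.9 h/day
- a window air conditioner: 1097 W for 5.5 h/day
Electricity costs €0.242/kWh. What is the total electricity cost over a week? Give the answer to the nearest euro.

laptop: 49.7 W × 13.2 h × 7 d = 4,592 Wh = 4.592 kWh
television: 110 W × 3.6 h × 7 d = 2,772 Wh = 2.772 kWh
electric oven: 3920 W × 11 h × 7 d = 301,840 Wh = 301.8 kWh
aquarium pump: 31.11 W × 1.9 h × 7 d = 414 Wh = 0.4138 kWh
window air conditioner: 1097 W × 5.5 h × 7 d = 42,234 Wh = 42.23 kWh
Total energy = 4.592 + 2.772 + 301.8 + 0.4138 + 42.23 = 351.9 kWh
Cost = 351.9 kWh × €0.242 = €85.15 ≈ €85

€85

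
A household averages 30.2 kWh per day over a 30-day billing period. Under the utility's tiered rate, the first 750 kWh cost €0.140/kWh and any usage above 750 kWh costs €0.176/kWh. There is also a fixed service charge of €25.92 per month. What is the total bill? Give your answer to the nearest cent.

€158.38

Usage = 30.2 kWh/day × 30 days = 906 kWh
First 750 kWh × €0.140 = €105.00
Remaining 156 kWh × €0.176 = €27.46
Energy charge = €132.46; + service €25.92 = €158.38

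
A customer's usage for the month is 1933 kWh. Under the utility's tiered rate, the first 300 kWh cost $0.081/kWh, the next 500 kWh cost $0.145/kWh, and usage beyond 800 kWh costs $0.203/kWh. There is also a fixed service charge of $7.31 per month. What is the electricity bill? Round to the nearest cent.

First 300 kWh × $0.081 = $24.30
Next 500 kWh × $0.145 = $72.50
Remaining 1133 kWh × $0.203 = $230.00
Energy charge = $326.80; + service $7.31 = $334.11

$334.11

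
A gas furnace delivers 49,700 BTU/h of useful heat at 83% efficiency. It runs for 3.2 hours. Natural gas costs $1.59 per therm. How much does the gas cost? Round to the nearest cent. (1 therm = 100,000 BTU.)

$3.05

Heat delivered = 49,700 BTU/h × 3.2 h = 159,040 BTU
Gas input = 159,040 / 0.83 = 191,614 BTU
= 191,614 / 100,000 = 1.916 therm
Cost = 1.916 × $1.59/therm = $3.05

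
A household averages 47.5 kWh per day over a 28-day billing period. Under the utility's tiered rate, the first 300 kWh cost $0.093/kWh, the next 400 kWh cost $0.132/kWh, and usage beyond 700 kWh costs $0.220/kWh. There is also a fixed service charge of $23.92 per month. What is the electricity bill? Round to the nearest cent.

Usage = 47.5 kWh/day × 28 days = 1330 kWh
First 300 kWh × $0.093 = $27.90
Next 400 kWh × $0.132 = $52.80
Remaining 630 kWh × $0.220 = $138.60
Energy charge = $219.30; + service $23.92 = $243.22

$243.22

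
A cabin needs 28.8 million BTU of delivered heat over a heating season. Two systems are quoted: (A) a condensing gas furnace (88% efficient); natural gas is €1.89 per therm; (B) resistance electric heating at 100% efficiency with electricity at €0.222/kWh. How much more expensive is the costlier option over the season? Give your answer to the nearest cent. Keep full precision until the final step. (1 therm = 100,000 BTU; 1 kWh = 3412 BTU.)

€1255.31

Heat load = 28.8 × 10⁶ BTU = 28,800,000 BTU
Gas: input = 28,800,000 / 0.88 = 32,727,273 BTU = 327.3 therm → 327.3 × €1.89 = €618.55
Electric: 28,800,000 BTU / 3412 = 8,441 kWh → × €0.222 = €1,873.86
Difference = |€618.55 − €1,873.86| = €1,255.31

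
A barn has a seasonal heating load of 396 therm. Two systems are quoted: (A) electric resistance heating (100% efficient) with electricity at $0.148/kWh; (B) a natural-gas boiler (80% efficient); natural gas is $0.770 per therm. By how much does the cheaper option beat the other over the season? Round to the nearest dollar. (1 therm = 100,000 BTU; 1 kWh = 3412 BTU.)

Heat load = 396 therm × 100,000 = 39,600,000 BTU
Gas: input = 39,600,000 / 0.80 = 49,500,000 BTU = 495 therm → 495 × $0.770 = $381.15
Electric: 39,600,000 BTU / 3412 = 11,610 kWh → × $0.148 = $1,717.70
Difference = |$381.15 − $1,717.70| = $1,336.55 ≈ $1337

$1337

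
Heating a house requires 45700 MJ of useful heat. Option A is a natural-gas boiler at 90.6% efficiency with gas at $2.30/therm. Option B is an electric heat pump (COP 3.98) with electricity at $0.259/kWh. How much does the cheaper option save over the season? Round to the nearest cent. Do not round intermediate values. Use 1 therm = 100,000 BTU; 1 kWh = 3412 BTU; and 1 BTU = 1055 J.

$273.50

Heat load = 45700 MJ = 45,700,000,000 J / 1055 = 43,317,536 BTU
Gas: input = 43,317,536 / 0.906 = 47,811,849 BTU = 478.1 therm → 478.1 × $2.30 = $1,099.67
Heat pump: 43,317,536 BTU / 3412 = 12,700 kWh heat; / 3.98 = 3,190 kWh in → × $0.259 = $826.17
Difference = |$1,099.67 − $826.17| = $273.50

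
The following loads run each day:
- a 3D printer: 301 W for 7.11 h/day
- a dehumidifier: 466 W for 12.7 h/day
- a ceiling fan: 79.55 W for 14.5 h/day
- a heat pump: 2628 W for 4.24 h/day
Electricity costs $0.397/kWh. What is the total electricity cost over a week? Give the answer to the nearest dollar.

3D printer: 301 W × 7.11 h × 7 d = 14,981 Wh = 14.98 kWh
dehumidifier: 466 W × 12.7 h × 7 d = 41,427 Wh = 41.43 kWh
ceiling fan: 79.55 W × 14.5 h × 7 d = 8,074 Wh = 8.074 kWh
heat pump: 2628 W × 4.24 h × 7 d = 77,999 Wh = 78 kWh
Total energy = 14.98 + 41.43 + 8.074 + 78 = 142.5 kWh
Cost = 142.5 kWh × $0.397 = $56.57 ≈ $57

$57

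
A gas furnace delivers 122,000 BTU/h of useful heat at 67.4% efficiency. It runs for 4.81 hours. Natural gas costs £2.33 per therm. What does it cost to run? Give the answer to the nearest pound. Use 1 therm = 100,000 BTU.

£20

Heat delivered = 122,000 BTU/h × 4.81 h = 586,820 BTU
Gas input = 586,820 / 0.674 = 870,653 BTU
= 870,653 / 100,000 = 8.707 therm
Cost = 8.707 × £2.33/therm = £20.29 ≈ £20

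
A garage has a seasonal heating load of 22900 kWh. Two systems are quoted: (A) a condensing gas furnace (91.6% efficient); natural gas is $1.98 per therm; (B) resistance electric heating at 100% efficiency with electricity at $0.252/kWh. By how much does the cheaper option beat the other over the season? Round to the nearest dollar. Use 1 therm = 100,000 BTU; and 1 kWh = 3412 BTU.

Heat load = 22900 kWh × 3412 = 78,134,800 BTU
Gas: input = 78,134,800 / 0.916 = 85,300,000 BTU = 853 therm → 853 × $1.98 = $1,688.94
Electric: 78,134,800 BTU / 3412 = 22,900 kWh → × $0.252 = $5,770.80
Difference = |$1,688.94 − $5,770.80| = $4,081.86 ≈ $4082

$4082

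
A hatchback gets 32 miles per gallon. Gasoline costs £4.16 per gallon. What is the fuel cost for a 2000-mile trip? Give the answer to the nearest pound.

Fuel = 2000 mi / 32 mpg = 62.5 gal
Cost = 62.5 gal × £4.16/gal = £260.00

£260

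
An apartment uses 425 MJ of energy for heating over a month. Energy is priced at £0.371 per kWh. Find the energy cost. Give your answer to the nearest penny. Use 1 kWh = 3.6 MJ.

£43.80

425 MJ × (0.27778 kWh/MJ) = 118.1 kWh
Cost = 118.1 kWh × £0.371/kWh = £43.80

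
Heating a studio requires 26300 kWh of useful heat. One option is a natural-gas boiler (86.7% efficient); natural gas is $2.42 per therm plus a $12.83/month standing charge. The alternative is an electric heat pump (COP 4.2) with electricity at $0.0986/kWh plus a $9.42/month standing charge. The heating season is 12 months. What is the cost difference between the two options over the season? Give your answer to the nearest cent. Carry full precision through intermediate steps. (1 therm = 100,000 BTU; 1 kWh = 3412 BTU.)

Heat load = 26300 kWh × 3412 = 89,735,600 BTU
Gas: input = 89,735,600 / 0.867 = 103,501,269 BTU = 1,035 therm → 1,035 × $2.42 = $2,504.73; + 12 × $12.83 standing = $2,658.69
Heat pump: 89,735,600 BTU / 3412 = 26,300 kWh heat; / 4.2 = 6,262 kWh in → × $0.0986 = $617.42; + 12 × $9.42 standing = $730.46
Difference = |$2,658.69 − $730.46| = $1,928.23

$1928.23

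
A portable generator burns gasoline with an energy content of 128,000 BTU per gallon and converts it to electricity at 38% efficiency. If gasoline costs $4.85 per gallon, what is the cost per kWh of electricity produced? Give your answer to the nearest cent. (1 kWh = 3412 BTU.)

Electrical output per gallon = 128,000 BTU × 0.38 / 3412 BTU/kWh = 14.26 kWh
Cost per kWh = $4.85 / 14.26 kWh = $0.340

$0.34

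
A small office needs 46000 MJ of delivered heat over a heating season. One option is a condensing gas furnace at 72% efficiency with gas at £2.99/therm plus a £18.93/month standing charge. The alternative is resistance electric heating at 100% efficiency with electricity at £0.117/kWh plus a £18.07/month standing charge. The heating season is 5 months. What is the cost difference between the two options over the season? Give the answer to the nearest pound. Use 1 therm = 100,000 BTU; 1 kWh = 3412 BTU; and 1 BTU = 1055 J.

£320

Heat load = 46000 MJ = 46,000,000,000 J / 1055 = 43,601,896 BTU
Gas: input = 43,601,896 / 0.72 = 60,558,189 BTU = 605.6 therm → 605.6 × £2.99 = £1,810.69; + 5 × £18.93 standing = £1,905.34
Electric: 43,601,896 BTU / 3412 = 12,780 kWh → × £0.117 = £1,495.14; + 5 × £18.07 standing = £1,585.49
Difference = |£1,905.34 − £1,585.49| = £319.85 ≈ £320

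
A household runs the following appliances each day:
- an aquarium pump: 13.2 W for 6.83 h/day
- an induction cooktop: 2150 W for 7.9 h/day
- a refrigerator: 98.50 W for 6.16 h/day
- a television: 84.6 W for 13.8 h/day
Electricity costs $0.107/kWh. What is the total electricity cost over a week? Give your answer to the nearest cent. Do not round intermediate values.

aquarium pump: 13.2 W × 6.83 h × 7 d = 631 Wh = 0.6311 kWh
induction cooktop: 2150 W × 7.9 h × 7 d = 118,895 Wh = 118.9 kWh
refrigerator: 98.50 W × 6.16 h × 7 d = 4,247 Wh = 4.247 kWh
television: 84.6 W × 13.8 h × 7 d = 8,172 Wh = 8.172 kWh
Total energy = 0.6311 + 118.9 + 4.247 + 8.172 = 131.9 kWh
Cost = 131.9 kWh × $0.107 = $14.12

$14.12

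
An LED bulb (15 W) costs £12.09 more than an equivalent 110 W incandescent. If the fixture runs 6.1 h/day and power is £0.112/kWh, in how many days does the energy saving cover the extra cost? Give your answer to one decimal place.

Power saved = 110 − 15 = 95 W
Daily energy saved = 95 W × 6.1 h = 579.5 Wh = 0.5795 kWh
Daily savings = 0.5795 × £0.112 = £0.0649
Payback = £12.09 / £0.0649 per day = 186.3 days

186.3 days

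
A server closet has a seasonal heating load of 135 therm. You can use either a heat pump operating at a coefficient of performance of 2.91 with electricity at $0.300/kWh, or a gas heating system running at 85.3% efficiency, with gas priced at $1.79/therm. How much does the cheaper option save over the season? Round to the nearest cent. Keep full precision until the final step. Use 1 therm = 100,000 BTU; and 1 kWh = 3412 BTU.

$124.61

Heat load = 135 therm × 100,000 = 13,500,000 BTU
Gas: input = 13,500,000 / 0.853 = 15,826,495 BTU = 158.3 therm → 158.3 × $1.79 = $283.29
Heat pump: 13,500,000 BTU / 3412 = 3,957 kWh heat; / 2.91 = 1,360 kWh in → × $0.300 = $407.90
Difference = |$283.29 − $407.90| = $124.61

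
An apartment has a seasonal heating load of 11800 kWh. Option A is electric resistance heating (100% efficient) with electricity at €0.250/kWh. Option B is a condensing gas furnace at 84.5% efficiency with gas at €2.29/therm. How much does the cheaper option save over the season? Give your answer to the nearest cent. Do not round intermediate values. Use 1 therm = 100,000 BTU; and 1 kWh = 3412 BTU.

Heat load = 11800 kWh × 3412 = 40,261,600 BTU
Gas: input = 40,261,600 / 0.845 = 47,646,864 BTU = 476.5 therm → 476.5 × €2.29 = €1,091.11
Electric: 40,261,600 BTU / 3412 = 11,800 kWh → × €0.250 = €2,950.00
Difference = |€1,091.11 − €2,950.00| = €1,858.89

€1858.89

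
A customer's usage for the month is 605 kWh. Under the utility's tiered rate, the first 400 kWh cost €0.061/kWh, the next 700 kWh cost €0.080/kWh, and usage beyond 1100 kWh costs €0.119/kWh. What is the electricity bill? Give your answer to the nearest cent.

€40.80

First 400 kWh × €0.061 = €24.40
Next 205 kWh × €0.080 = €16.40
Remaining tier: 0 kWh (not reached)
Total = €40.80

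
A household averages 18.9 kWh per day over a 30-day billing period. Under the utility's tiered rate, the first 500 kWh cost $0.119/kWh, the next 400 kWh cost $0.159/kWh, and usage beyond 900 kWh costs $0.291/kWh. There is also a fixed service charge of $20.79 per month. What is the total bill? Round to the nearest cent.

Usage = 18.9 kWh/day × 30 days = 567 kWh
First 500 kWh × $0.119 = $59.50
Next 67 kWh × $0.159 = $10.65
Remaining tier: 0 kWh (not reached)
Energy charge = $70.15; + service $20.79 = $90.94

$90.94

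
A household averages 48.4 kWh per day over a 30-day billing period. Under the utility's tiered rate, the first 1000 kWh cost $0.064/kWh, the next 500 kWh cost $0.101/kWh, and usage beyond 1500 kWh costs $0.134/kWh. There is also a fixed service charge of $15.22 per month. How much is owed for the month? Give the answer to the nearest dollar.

$125

Usage = 48.4 kWh/day × 30 days = 1452 kWh
First 1000 kWh × $0.064 = $64.00
Next 452 kWh × $0.101 = $45.65
Remaining tier: 0 kWh (not reached)
Energy charge = $109.65; + service $15.22 = $124.87 ≈ $125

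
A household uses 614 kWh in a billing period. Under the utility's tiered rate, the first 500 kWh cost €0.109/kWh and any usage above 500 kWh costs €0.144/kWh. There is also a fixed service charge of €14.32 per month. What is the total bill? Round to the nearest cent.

First 500 kWh × €0.109 = €54.50
Remaining 114 kWh × €0.144 = €16.42
Energy charge = €70.92; + service €14.32 = €85.24

€85.24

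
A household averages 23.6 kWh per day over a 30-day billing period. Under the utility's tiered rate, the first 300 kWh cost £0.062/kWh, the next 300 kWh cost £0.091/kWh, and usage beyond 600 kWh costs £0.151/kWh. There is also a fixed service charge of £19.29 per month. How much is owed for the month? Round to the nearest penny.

Usage = 23.6 kWh/day × 30 days = 708 kWh
First 300 kWh × £0.062 = £18.60
Next 300 kWh × £0.091 = £27.30
Remaining 108 kWh × £0.151 = £16.31
Energy charge = £62.21; + service £19.29 = £81.50

£81.50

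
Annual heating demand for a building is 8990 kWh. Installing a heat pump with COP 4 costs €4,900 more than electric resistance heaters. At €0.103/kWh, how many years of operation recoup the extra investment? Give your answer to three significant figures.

7.06 years

Resistance: 8990 kWh × €0.103 = €925.97/yr
Heat pump: 8990 / 4 = 2248 kWh in → × €0.103 = €231.49/yr
Annual savings = €694.48
Payback = €4,900 / €694.48 = 7.06 years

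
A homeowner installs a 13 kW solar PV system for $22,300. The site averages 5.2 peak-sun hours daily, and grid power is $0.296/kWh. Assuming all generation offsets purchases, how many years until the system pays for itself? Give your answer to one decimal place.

Daily generation = 13 kW × 5.2 h = 67.6 kWh
Annual generation = 67.6 × 365 = 24674 kWh
Annual savings = 24674 × $0.296 = $7,303.50
Payback = $22,300 / $7,303.50 = 3.05 years

3.1 years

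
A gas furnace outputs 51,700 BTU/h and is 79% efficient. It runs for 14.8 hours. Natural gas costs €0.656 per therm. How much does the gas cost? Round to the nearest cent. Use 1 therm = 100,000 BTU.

Heat delivered = 51,700 BTU/h × 14.8 h = 765,160 BTU
Gas input = 765,160 / 0.79 = 968,557 BTU
= 968,557 / 100,000 = 9.686 therm
Cost = 9.686 × €0.656/therm = €6.35

€6.35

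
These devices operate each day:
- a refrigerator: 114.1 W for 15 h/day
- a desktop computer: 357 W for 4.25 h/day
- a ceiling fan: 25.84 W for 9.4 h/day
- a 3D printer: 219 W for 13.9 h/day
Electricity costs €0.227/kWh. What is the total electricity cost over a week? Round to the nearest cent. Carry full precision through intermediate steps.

€10.35

refrigerator: 114.1 W × 15 h × 7 d = 11,980 Wh = 11.98 kWh
desktop computer: 357 W × 4.25 h × 7 d = 10,621 Wh = 10.62 kWh
ceiling fan: 25.84 W × 9.4 h × 7 d = 1,700 Wh = 1.7 kWh
3D printer: 219 W × 13.9 h × 7 d = 21,309 Wh = 21.31 kWh
Total energy = 11.98 + 10.62 + 1.7 + 21.31 = 45.61 kWh
Cost = 45.61 kWh × €0.227 = €10.35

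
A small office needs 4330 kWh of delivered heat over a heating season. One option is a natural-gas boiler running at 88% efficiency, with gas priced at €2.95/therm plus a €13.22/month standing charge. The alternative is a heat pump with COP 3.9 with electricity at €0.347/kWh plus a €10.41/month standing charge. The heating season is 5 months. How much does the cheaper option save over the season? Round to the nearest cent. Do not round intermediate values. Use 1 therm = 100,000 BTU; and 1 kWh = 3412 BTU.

€124.05

Heat load = 4330 kWh × 3412 = 14,773,960 BTU
Gas: input = 14,773,960 / 0.88 = 16,788,591 BTU = 167.9 therm → 167.9 × €2.95 = €495.26; + 5 × €13.22 standing = €561.36
Heat pump: 14,773,960 BTU / 3412 = 4,330 kWh heat; / 3.9 = 1,110 kWh in → × €0.347 = €385.26; + 5 × €10.41 standing = €437.31
Difference = |€561.36 − €437.31| = €124.05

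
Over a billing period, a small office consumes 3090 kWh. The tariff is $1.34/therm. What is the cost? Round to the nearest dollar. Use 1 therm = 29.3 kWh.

$141

3090 kWh × (0.03413 therm/kWh) = 105.5 therm
Cost = 105.5 therm × $1.34/therm = $141.32 ≈ $141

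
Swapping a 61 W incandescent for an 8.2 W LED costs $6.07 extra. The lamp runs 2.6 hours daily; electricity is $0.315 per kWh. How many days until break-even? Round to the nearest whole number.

140 days

Power saved = 61 − 8.2 = 52.8 W
Daily energy saved = 52.8 W × 2.6 h = 137.3 Wh = 0.13728 kWh
Daily savings = 0.13728 × $0.315 = $0.0432
Payback = $6.07 / $0.0432 per day = 140.4 days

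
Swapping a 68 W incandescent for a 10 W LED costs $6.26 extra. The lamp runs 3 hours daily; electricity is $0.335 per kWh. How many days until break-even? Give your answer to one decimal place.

107.4 days

Power saved = 68 − 10 = 58 W
Daily energy saved = 58 W × 3 h = 174 Wh = 0.174 kWh
Daily savings = 0.174 × $0.335 = $0.0583
Payback = $6.26 / $0.0583 per day = 107.4 days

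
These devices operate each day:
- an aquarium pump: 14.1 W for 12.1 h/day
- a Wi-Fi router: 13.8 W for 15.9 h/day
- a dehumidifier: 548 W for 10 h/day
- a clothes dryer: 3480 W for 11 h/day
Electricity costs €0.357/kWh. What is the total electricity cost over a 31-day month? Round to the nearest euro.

aquarium pump: 14.1 W × 12.1 h × 31 d = 5,289 Wh = 5.289 kWh
Wi-Fi router: 13.8 W × 15.9 h × 31 d = 6,802 Wh = 6.802 kWh
dehumidifier: 548 W × 10 h × 31 d = 169,880 Wh = 169.9 kWh
clothes dryer: 3480 W × 11 h × 31 d = 1,186,680 Wh = 1,187 kWh
Total energy = 5.289 + 6.802 + 169.9 + 1,187 = 1,369 kWh
Cost = 1,369 kWh × €0.357 = €488.61 ≈ €489

€489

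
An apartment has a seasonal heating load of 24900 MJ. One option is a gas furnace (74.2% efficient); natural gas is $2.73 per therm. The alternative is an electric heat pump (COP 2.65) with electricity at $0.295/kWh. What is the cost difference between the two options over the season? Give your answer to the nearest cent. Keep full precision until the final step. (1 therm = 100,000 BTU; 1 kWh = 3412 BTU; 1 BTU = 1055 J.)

$98.33

Heat load = 24900 MJ = 24,900,000,000 J / 1055 = 23,601,896 BTU
Gas: input = 23,601,896 / 0.742 = 31,808,485 BTU = 318.1 therm → 318.1 × $2.73 = $868.37
Heat pump: 23,601,896 BTU / 3412 = 6,917 kWh heat; / 2.65 = 2,610 kWh in → × $0.295 = $770.04
Difference = |$868.37 − $770.04| = $98.33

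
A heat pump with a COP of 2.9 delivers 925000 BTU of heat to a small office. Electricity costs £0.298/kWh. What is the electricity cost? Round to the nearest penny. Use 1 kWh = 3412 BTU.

£27.86

Heat delivered = 925,000 BTU / 3412 = 271.1 kWh
Electrical input = 271.1 kWh / 2.9 = 93.48 kWh
Cost = 93.48 × £0.298/kWh = £27.86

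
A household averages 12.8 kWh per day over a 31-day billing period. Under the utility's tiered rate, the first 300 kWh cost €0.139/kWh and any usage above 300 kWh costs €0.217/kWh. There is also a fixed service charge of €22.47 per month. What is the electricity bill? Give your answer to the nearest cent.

€85.18

Usage = 12.8 kWh/day × 31 days = 396.8 kWh
First 300 kWh × €0.139 = €41.70
Remaining 96.8 kWh × €0.217 = €21.01
Energy charge = €62.71; + service €22.47 = €85.18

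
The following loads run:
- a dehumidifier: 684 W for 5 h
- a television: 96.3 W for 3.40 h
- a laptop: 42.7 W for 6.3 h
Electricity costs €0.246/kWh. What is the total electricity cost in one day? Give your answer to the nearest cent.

€0.99

dehumidifier: 684 W × 5 h = 3,420 Wh = 3.42 kWh
television: 96.3 W × 3.40 h = 327 Wh = 0.3274 kWh
laptop: 42.7 W × 6.3 h = 269 Wh = 0.269 kWh
Total energy = 3.42 + 0.3274 + 0.269 = 4.016 kWh
Cost = 4.016 kWh × €0.246 = €0.99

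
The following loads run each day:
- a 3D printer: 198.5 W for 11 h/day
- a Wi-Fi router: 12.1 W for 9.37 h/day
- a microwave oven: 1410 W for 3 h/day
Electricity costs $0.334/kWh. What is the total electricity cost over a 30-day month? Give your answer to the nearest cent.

$65.40

3D printer: 198.5 W × 11 h × 30 d = 65,505 Wh = 65.5 kWh
Wi-Fi router: 12.1 W × 9.37 h × 30 d = 3,401 Wh = 3.401 kWh
microwave oven: 1410 W × 3 h × 30 d = 126,900 Wh = 126.9 kWh
Total energy = 65.5 + 3.401 + 126.9 = 195.8 kWh
Cost = 195.8 kWh × $0.334 = $65.40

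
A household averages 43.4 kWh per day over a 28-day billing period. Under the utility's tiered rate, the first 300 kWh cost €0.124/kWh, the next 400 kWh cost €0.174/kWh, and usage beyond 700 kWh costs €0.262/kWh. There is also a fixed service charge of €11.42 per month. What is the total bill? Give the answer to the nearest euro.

Usage = 43.4 kWh/day × 28 days = 1215.2 kWh
First 300 kWh × €0.124 = €37.20
Next 400 kWh × €0.174 = €69.60
Remaining 515.2 kWh × €0.262 = €134.98
Energy charge = €241.78; + service €11.42 = €253.20 ≈ €253

€253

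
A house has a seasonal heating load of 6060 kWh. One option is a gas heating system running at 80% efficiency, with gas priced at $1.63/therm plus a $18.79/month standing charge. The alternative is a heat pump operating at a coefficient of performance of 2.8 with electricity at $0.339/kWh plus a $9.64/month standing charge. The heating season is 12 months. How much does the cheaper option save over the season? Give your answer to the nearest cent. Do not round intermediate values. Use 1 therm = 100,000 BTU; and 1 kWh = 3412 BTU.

$202.60

Heat load = 6060 kWh × 3412 = 20,676,720 BTU
Gas: input = 20,676,720 / 0.80 = 25,845,900 BTU = 258.5 therm → 258.5 × $1.63 = $421.29; + 12 × $18.79 standing = $646.77
Heat pump: 20,676,720 BTU / 3412 = 6,060 kWh heat; / 2.8 = 2,164 kWh in → × $0.339 = $733.69; + 12 × $9.64 standing = $849.37
Difference = |$646.77 − $849.37| = $202.60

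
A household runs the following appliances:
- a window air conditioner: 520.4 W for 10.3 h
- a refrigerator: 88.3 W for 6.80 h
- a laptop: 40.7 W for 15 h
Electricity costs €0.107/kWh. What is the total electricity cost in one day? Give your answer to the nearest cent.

€0.70

window air conditioner: 520.4 W × 10.3 h = 5,360 Wh = 5.36 kWh
refrigerator: 88.3 W × 6.80 h = 600 Wh = 0.6004 kWh
laptop: 40.7 W × 15 h = 610 Wh = 0.6105 kWh
Total energy = 5.36 + 0.6004 + 0.6105 = 6.571 kWh
Cost = 6.571 kWh × €0.107 = €0.70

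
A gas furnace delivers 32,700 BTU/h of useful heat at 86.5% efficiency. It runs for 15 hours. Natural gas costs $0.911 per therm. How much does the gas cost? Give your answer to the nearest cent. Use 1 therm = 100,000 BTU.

$5.17

Heat delivered = 32,700 BTU/h × 15 h = 490,500 BTU
Gas input = 490,500 / 0.865 = 567,052 BTU
= 567,052 / 100,000 = 5.671 therm
Cost = 5.671 × $0.911/therm = $5.17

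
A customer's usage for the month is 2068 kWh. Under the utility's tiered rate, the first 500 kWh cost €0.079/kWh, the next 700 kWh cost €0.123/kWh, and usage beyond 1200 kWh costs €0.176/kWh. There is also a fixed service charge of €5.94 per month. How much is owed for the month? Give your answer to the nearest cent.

First 500 kWh × €0.079 = €39.50
Next 700 kWh × €0.123 = €86.10
Remaining 868 kWh × €0.176 = €152.77
Energy charge = €278.37; + service €5.94 = €284.31

€284.31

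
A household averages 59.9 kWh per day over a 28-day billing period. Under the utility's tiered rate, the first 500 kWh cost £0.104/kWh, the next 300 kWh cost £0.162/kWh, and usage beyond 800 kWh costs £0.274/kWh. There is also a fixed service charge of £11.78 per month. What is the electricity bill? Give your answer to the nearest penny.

Usage = 59.9 kWh/day × 28 days = 1677.2 kWh
First 500 kWh × £0.104 = £52.00
Next 300 kWh × £0.162 = £48.60
Remaining 877.2 kWh × £0.274 = £240.35
Energy charge = £340.95; + service £11.78 = £352.73

£352.73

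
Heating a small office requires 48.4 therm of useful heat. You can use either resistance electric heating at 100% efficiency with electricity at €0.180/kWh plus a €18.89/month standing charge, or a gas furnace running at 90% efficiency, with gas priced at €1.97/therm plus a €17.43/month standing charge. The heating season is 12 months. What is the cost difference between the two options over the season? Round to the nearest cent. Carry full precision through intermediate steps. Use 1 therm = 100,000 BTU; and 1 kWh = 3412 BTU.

Heat load = 48.4 therm × 100,000 = 4,840,000 BTU
Gas: input = 4,840,000 / 0.90 = 5,377,778 BTU = 53.78 therm → 53.78 × €1.97 = €105.94; + 12 × €17.43 standing = €315.10
Electric: 4,840,000 BTU / 3412 = 1,419 kWh → × €0.180 = €255.33; + 12 × €18.89 standing = €482.01
Difference = |€315.10 − €482.01| = €166.91

€166.91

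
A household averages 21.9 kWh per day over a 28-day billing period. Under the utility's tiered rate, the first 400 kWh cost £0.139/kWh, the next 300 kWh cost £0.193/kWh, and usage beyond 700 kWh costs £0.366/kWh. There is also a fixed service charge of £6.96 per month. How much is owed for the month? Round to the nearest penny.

£103.71

Usage = 21.9 kWh/day × 28 days = 613.2 kWh
First 400 kWh × £0.139 = £55.60
Next 213.2 kWh × £0.193 = £41.15
Remaining tier: 0 kWh (not reached)
Energy charge = £96.75; + service £6.96 = £103.71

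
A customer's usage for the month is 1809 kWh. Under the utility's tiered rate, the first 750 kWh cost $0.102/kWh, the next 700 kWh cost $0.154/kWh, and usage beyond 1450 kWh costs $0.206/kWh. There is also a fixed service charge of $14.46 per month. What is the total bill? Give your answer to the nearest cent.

$272.71

First 750 kWh × $0.102 = $76.50
Next 700 kWh × $0.154 = $107.80
Remaining 359 kWh × $0.206 = $73.95
Energy charge = $258.25; + service $14.46 = $272.71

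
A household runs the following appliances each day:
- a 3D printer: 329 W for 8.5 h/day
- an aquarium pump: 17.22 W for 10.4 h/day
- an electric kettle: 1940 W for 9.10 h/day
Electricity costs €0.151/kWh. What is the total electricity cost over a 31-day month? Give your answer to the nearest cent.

3D printer: 329 W × 8.5 h × 31 d = 86,692 Wh = 86.69 kWh
aquarium pump: 17.22 W × 10.4 h × 31 d = 5,552 Wh = 5.552 kWh
electric kettle: 1940 W × 9.10 h × 31 d = 547,274 Wh = 547.3 kWh
Total energy = 86.69 + 5.552 + 547.3 = 639.5 kWh
Cost = 639.5 kWh × €0.151 = €96.57

€96.57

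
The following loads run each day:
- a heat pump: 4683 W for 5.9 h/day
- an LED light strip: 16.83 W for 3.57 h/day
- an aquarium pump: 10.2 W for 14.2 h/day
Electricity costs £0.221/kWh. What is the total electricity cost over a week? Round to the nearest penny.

heat pump: 4683 W × 5.9 h × 7 d = 193,408 Wh = 193.4 kWh
LED light strip: 16.83 W × 3.57 h × 7 d = 421 Wh = 0.4206 kWh
aquarium pump: 10.2 W × 14.2 h × 7 d = 1,014 Wh = 1.014 kWh
Total energy = 193.4 + 0.4206 + 1.014 = 194.8 kWh
Cost = 194.8 kWh × £0.221 = £43.06

£43.06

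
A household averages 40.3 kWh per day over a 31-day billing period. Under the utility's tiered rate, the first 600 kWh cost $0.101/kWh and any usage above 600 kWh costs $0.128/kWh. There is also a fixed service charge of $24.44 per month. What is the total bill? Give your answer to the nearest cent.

$168.15

Usage = 40.3 kWh/day × 31 days = 1249.3 kWh
First 600 kWh × $0.101 = $60.60
Remaining 649.3 kWh × $0.128 = $83.11
Energy charge = $143.71; + service $24.44 = $168.15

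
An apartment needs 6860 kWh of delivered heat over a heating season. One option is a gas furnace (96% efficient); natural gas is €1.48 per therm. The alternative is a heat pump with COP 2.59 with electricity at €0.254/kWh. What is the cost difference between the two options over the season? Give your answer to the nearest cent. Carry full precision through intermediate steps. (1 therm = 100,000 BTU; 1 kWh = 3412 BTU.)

€311.91

Heat load = 6860 kWh × 3412 = 23,406,320 BTU
Gas: input = 23,406,320 / 0.96 = 24,381,583 BTU = 243.8 therm → 243.8 × €1.48 = €360.85
Heat pump: 23,406,320 BTU / 3412 = 6,860 kWh heat; / 2.59 = 2,649 kWh in → × €0.254 = €672.76
Difference = |€360.85 − €672.76| = €311.91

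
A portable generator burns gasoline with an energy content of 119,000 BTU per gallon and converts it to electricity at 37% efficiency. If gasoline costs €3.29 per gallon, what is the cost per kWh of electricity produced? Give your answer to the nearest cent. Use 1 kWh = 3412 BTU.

Electrical output per gallon = 119,000 BTU × 0.37 / 3412 BTU/kWh = 12.9 kWh
Cost per kWh = €3.29 / 12.9 kWh = €0.255

€0.25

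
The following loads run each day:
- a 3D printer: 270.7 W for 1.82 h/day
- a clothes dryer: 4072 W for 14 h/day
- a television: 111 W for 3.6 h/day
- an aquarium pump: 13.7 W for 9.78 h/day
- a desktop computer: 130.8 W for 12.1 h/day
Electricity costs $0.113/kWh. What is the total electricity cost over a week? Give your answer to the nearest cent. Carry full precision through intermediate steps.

$47.16

3D printer: 270.7 W × 1.82 h × 7 d = 3,449 Wh = 3.449 kWh
clothes dryer: 4072 W × 14 h × 7 d = 399,056 Wh = 399.1 kWh
television: 111 W × 3.6 h × 7 d = 2,797 Wh = 2.797 kWh
aquarium pump: 13.7 W × 9.78 h × 7 d = 938 Wh = 0.9379 kWh
desktop computer: 130.8 W × 12.1 h × 7 d = 11,079 Wh = 11.08 kWh
Total energy = 3.449 + 399.1 + 2.797 + 0.9379 + 11.08 = 417.3 kWh
Cost = 417.3 kWh × $0.113 = $47.16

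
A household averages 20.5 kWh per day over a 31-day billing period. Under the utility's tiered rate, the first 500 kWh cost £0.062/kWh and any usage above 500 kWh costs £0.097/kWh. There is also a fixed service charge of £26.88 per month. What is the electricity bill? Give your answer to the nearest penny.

Usage = 20.5 kWh/day × 31 days = 635.5 kWh
First 500 kWh × £0.062 = £31.00
Remaining 135.5 kWh × £0.097 = £13.14
Energy charge = £44.14; + service £26.88 = £71.02

£71.02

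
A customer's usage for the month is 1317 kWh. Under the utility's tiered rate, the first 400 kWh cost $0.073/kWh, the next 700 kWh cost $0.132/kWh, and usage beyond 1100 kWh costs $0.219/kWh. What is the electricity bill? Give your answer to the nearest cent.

$169.12

First 400 kWh × $0.073 = $29.20
Next 700 kWh × $0.132 = $92.40
Remaining 217 kWh × $0.219 = $47.52
Total = $169.12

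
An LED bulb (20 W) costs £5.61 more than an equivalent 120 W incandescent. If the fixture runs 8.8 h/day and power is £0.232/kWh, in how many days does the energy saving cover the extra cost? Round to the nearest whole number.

27 days

Power saved = 120 − 20 = 100 W
Daily energy saved = 100 W × 8.8 h = 880 Wh = 0.88 kWh
Daily savings = 0.88 × £0.232 = £0.2042
Payback = £5.61 / £0.2042 per day = 27.48 days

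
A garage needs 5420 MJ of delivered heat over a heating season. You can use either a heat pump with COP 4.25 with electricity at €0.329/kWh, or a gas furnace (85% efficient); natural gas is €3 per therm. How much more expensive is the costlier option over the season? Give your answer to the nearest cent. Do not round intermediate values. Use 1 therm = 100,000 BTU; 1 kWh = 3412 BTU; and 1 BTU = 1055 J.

Heat load = 5420 MJ = 5,420,000,000 J / 1055 = 5,137,441 BTU
Gas: input = 5,137,441 / 0.85 = 6,044,048 BTU = 60.44 therm → 60.44 × €3 = €181.32
Heat pump: 5,137,441 BTU / 3412 = 1,506 kWh heat; / 4.25 = 354.3 kWh in → × €0.329 = €116.56
Difference = |€181.32 − €116.56| = €64.76

€64.76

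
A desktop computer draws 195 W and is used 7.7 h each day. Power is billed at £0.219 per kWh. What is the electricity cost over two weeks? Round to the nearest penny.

Energy = 195 W × 7.7 h/day × 14 days = 21,021 Wh = 21.02 kWh
Cost = 21.02 kWh × £0.219/kWh = £4.60

£4.60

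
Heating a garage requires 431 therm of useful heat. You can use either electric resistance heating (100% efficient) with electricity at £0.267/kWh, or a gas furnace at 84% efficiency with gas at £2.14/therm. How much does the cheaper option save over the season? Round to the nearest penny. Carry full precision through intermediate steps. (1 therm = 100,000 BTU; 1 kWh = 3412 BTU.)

£2274.69

Heat load = 431 therm × 100,000 = 43,100,000 BTU
Gas: input = 43,100,000 / 0.84 = 51,309,524 BTU = 513.1 therm → 513.1 × £2.14 = £1,098.02
Electric: 43,100,000 BTU / 3412 = 12,630 kWh → × £0.267 = £3,372.71
Difference = |£1,098.02 − £3,372.71| = £2,274.69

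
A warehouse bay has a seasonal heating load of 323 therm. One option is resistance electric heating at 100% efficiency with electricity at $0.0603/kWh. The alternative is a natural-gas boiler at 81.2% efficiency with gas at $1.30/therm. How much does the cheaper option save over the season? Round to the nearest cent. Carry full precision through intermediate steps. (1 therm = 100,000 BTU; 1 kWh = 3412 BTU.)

Heat load = 323 therm × 100,000 = 32,300,000 BTU
Gas: input = 32,300,000 / 0.812 = 39,778,325 BTU = 397.8 therm → 397.8 × $1.30 = $517.12
Electric: 32,300,000 BTU / 3412 = 9,467 kWh → × $0.0603 = $570.84
Difference = |$517.12 − $570.84| = $53.72

$53.72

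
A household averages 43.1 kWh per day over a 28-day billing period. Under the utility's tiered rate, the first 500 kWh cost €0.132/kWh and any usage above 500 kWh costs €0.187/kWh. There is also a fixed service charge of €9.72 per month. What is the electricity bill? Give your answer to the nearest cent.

€207.89

Usage = 43.1 kWh/day × 28 days = 1206.8 kWh
First 500 kWh × €0.132 = €66.00
Remaining 706.8 kWh × €0.187 = €132.17
Energy charge = €198.17; + service €9.72 = €207.89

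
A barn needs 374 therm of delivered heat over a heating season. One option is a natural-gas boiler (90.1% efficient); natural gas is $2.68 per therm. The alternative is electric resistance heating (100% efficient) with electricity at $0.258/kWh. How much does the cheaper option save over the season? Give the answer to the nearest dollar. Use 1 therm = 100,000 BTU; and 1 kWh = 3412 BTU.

Heat load = 374 therm × 100,000 = 37,400,000 BTU
Gas: input = 37,400,000 / 0.901 = 41,509,434 BTU = 415.1 therm → 415.1 × $2.68 = $1,112.45
Electric: 37,400,000 BTU / 3412 = 10,960 kWh → × $0.258 = $2,828.02
Difference = |$1,112.45 − $2,828.02| = $1,715.57 ≈ $1716

$1716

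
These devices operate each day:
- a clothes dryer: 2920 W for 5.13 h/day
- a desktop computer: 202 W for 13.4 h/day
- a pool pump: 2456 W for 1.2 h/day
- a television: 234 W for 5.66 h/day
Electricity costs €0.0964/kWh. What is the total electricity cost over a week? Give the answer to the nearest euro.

€15

clothes dryer: 2920 W × 5.13 h × 7 d = 104,857 Wh = 104.9 kWh
desktop computer: 202 W × 13.4 h × 7 d = 18,948 Wh = 18.95 kWh
pool pump: 2456 W × 1.2 h × 7 d = 20,630 Wh = 20.63 kWh
television: 234 W × 5.66 h × 7 d = 9,271 Wh = 9.271 kWh
Total energy = 104.9 + 18.95 + 20.63 + 9.271 = 153.7 kWh
Cost = 153.7 kWh × €0.0964 = €14.82 ≈ €15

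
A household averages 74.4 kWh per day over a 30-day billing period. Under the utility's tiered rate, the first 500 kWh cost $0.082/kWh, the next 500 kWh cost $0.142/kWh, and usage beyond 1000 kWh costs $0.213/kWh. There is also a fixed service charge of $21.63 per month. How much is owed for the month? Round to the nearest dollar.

$396

Usage = 74.4 kWh/day × 30 days = 2232 kWh
First 500 kWh × $0.082 = $41.00
Next 500 kWh × $0.142 = $71.00
Remaining 1232 kWh × $0.213 = $262.42
Energy charge = $374.42; + service $21.63 = $396.05 ≈ $396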